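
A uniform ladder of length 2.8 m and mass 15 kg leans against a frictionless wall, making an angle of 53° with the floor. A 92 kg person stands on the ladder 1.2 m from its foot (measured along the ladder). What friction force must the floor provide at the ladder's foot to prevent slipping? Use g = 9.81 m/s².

Choose the foot of the ladder as the axis so the floor normal and friction both act there and drop out.
Ladder weight 15×9.81 = 147.2 N acts at 1.4 m along the ladder; its horizontal arm is 1.4·cos53° = 0.8425 m → τ = 124 N·m clockwise.
Person: 92×9.81 = 902.5 N at 1.2 m → arm 0.7222 m → τ = 651.8 N·m clockwise.
Wall normal N acts horizontally at the top; its moment arm is the height L sinθ = 2.8·sin53° = 2.236 m, counterclockwise.
Setting net torque to zero: N × 2.236 = 775.8 → N = 347 N.
ΣFx = 0: friction at the foot balances the wall's push, so f = N_wall = 347 N.

f ≈ 347 N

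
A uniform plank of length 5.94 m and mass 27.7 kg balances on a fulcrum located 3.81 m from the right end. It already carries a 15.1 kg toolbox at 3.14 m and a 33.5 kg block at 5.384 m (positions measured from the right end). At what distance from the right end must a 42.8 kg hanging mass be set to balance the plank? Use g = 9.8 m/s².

x ≈ 3.36 m from the right end

About the fulcrum (at 3.81 m from the right end):
Beam weight: 27.7 × 9.8 = 271.5 N down at 2.97 m → arm 0.84 m, τ = 271.5 × 0.84 = 228.1 N·m clockwise.
Toolbox: 15.1 × 9.8 = 148 N down at 3.14 m → arm 0.67 m, τ = 148 × 0.67 = 99.16 N·m clockwise.
Block: 33.5 × 9.8 = 328.3 N down at 5.384 m → arm 1.574 m, τ = 328.3 × 1.574 = 516.7 N·m counterclockwise.
Net moment of existing loads = 189.4 N·m counterclockwise.
The hanging mass weighs 42.8 × 9.8 = 419.4 N and must supply an equal clockwise moment, so its lever arm about the fulcrum is 189.4 / 419.4 = 0.452 m.
That puts it at 3.81 − 0.452 = 3.36 m from the right end.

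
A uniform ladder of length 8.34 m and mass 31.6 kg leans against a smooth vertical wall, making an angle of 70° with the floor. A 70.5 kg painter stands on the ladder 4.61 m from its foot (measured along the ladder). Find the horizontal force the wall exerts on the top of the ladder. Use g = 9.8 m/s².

N_wall ≈ 195 N

Sum moments about the foot of the ladder (the floor normal and friction both act there and drop out).
Ladder weight 31.6×9.8 = 309.7 N acts at 4.17 m along the ladder; its horizontal arm is 4.17·cos70° = 1.426 m → τ = 441.6 N·m clockwise.
Painter: 70.5×9.8 = 690.9 N at 4.61 m → arm 1.577 m → τ = 1090 N·m clockwise.
Wall normal N acts horizontally at the top; its moment arm is the height L sinθ = 8.34·sin70° = 7.837 m, counterclockwise.
Setting net torque to zero: N × 7.837 = 1532 → N = 195 N.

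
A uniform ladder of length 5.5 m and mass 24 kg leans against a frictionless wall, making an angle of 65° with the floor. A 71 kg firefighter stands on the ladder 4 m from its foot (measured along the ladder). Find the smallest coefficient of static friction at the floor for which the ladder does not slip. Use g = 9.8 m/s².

μ_min ≈ 0.312

Choose the foot of the ladder as the axis so the floor normal and friction both act there and drop out.
Ladder weight 24×9.8 = 235.2 N acts at 2.75 m along the ladder; its horizontal arm is 2.75·cos65° = 1.162 m → τ = 273.3 N·m clockwise.
Firefighter: 71×9.8 = 695.8 N at 4 m → arm 1.69 m → τ = 1176 N·m clockwise.
Wall normal N acts horizontally at the top; its moment arm is the height L sinθ = 5.5·sin65° = 4.985 m, counterclockwise.
Setting net torque to zero: N × 4.985 = 1449 → N = 290.7 N.
ΣFx = 0 ⇒ f = N_wall = 290.7 N. ΣFy = 0 ⇒ N_floor = 931 N.
μ_min = f / N_floor = 290.7 / 931 = 0.312.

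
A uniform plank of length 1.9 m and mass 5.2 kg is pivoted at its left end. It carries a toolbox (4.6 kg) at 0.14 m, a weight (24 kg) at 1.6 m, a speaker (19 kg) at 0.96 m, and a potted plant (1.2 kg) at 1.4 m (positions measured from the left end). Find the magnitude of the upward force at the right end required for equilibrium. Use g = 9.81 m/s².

Take moments about the left end.
Beam weight: 5.2 × 9.81 = 51.01 N down at 0.95 m → arm 0.95 m, τ = 51.01 × 0.95 = 48.46 N·m clockwise.
Toolbox: 4.6 × 9.81 = 45.13 N down at 0.14 m → arm 0.14 m, τ = 45.13 × 0.14 = 6.318 N·m clockwise.
Weight: 24 × 9.81 = 235.4 N down at 1.6 m → arm 1.6 m, τ = 235.4 × 1.6 = 376.6 N·m clockwise.
Speaker: 19 × 9.81 = 186.4 N down at 0.96 m → arm 0.96 m, τ = 186.4 × 0.96 = 178.9 N·m clockwise.
Potted plant: 1.2 × 9.81 = 11.77 N down at 1.4 m → arm 1.4 m, τ = 11.77 × 1.4 = 16.48 N·m clockwise.
Net moment of the loads = 626.8 N·m clockwise.
The upward force F acts at the right end, arm 1.9 m, giving F × 1.9 counterclockwise.
Balancing moments: F × 1.9 = 626.8, giving F = 626.8 / 1.9 = 330 N.

F ≈ 330 N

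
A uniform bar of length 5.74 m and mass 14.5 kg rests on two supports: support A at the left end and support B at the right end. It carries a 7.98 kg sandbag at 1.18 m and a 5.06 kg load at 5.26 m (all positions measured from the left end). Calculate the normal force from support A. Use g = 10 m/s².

About support B:
Beam weight: 14.5 × 10 = 145 N down at 2.87 m → arm 2.87 m, τ = 145 × 2.87 = 416.2 N·m counterclockwise.
Sandbag: 7.98 × 10 = 79.8 N down at 1.18 m → arm 4.56 m, τ = 79.8 × 4.56 = 363.9 N·m counterclockwise.
Load: 5.06 × 10 = 50.6 N down at 5.26 m → arm 0.48 m, τ = 50.6 × 0.48 = 24.29 N·m counterclockwise.
Net load moment about support B = 804.4 N·m counterclockwise.
Reaction R at support A is upward at 0 m, arm 5.74 m → moment R × 5.74 clockwise.
Balancing moments: R × 5.74 = 804.4, giving R = 140 N.

R_A ≈ 140 N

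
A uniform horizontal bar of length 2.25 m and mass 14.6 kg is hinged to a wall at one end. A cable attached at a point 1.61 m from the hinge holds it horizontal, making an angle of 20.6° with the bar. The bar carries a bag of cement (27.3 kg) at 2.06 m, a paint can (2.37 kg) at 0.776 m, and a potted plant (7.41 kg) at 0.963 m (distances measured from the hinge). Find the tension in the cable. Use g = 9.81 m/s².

T ≈ 1410 N

Taking torques about the hinge:
Beam weight: 14.6 × 9.81 = 143.2 N down at 1.125 m → arm 1.125 m, τ = 143.2 × 1.125 = 161.1 N·m clockwise.
Bag of cement: 27.3 × 9.81 = 267.8 N down at 2.06 m → arm 2.06 m, τ = 267.8 × 2.06 = 551.7 N·m clockwise.
Paint can: 2.37 × 9.81 = 23.25 N down at 0.776 m → arm 0.776 m, τ = 23.25 × 0.776 = 18.04 N·m clockwise.
Potted plant: 7.41 × 9.81 = 72.69 N down at 0.963 m → arm 0.963 m, τ = 72.69 × 0.963 = 70 N·m clockwise.
Total clockwise load moment = 800.8 N·m.
The cable tension T acts at 1.61 m; only its component perpendicular to the bar, T sinθ, produces torque. sin 20.6° = 0.3518.
Στ = 0 ⇒ T × 1.61 × 0.3518 = 800.8 ⇒ T = 800.8 / 0.5664 = 1410 N.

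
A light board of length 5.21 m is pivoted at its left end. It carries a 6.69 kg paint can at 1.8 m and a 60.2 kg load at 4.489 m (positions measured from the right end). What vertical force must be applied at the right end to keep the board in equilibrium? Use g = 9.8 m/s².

F ≈ 125 N

Take moments about the left end.
Paint can: 6.69 × 9.8 = 65.56 N down at 1.8 m → arm 3.41 m, τ = 65.56 × 3.41 = 223.6 N·m clockwise.
Load: 60.2 × 9.8 = 590 N down at 4.489 m → arm 0.721 m, τ = 590 × 0.721 = 425.4 N·m clockwise.
Net moment of the loads = 649 N·m clockwise.
The upward force F acts at the right end, arm 5.21 m, giving F × 5.21 counterclockwise.
Balancing moments: F × 5.21 = 649, giving F = 649 / 5.21 = 125 N.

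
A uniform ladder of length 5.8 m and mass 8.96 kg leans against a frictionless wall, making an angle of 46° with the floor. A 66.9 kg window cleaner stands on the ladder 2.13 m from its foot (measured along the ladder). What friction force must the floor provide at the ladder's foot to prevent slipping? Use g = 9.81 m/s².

f ≈ 275 N

Choose the foot of the ladder as the axis so the floor normal and friction both act there and drop out.
Ladder weight 8.96×9.81 = 87.9 N acts at 2.9 m along the ladder; its horizontal arm is 2.9·cos46° = 2.015 m → τ = 177.1 N·m clockwise.
Window cleaner: 66.9×9.81 = 656.3 N at 2.13 m → arm 1.48 m → τ = 971.3 N·m clockwise.
Wall normal N acts horizontally at the top; its moment arm is the height L sinθ = 5.8·sin46° = 4.172 m, counterclockwise.
Setting net torque to zero: N × 4.172 = 1148 → N = 275 N.
ΣFx = 0: friction at the foot balances the wall's push, so f = N_wall = 275 N.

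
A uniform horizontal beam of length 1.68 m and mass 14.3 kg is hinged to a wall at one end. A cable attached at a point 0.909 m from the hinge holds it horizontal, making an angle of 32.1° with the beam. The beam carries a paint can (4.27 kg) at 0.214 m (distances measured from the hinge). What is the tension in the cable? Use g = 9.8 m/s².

T ≈ 262 N

Sum moments about the hinge (the unknown hinge reaction has zero arm there).
Beam weight: 14.3 × 9.8 = 140.1 N down at 0.84 m → arm 0.84 m, τ = 140.1 × 0.84 = 117.7 N·m clockwise.
Paint can: 4.27 × 9.8 = 41.85 N down at 0.214 m → arm 0.214 m, τ = 41.85 × 0.214 = 8.956 N·m clockwise.
Total clockwise load moment = 126.7 N·m.
The cable tension T acts at 0.909 m; only its component perpendicular to the beam, T sinθ, produces torque. sin 32.1° = 0.5314.
Balancing moments: T × 0.909 × 0.5314 = 126.7, giving T = 126.7 / 0.483 = 262 N.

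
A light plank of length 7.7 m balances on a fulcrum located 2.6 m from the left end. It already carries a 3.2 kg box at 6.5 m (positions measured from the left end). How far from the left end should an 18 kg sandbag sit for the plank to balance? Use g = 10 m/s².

x ≈ 1.91 m from the left end

Taking torques about the fulcrum (at 2.6 m from the left end):
Box: 3.2 × 10 = 32 N down at 6.5 m → arm 3.9 m, τ = 32 × 3.9 = 124.8 N·m clockwise.
Net moment of existing loads = 124.8 N·m clockwise.
The sandbag weighs 18 × 10 = 180 N and must supply an equal counterclockwise moment, so its lever arm about the fulcrum is 124.8 / 180 = 0.693 m.
That puts it at 2.6 − 0.693 = 1.91 m from the left end.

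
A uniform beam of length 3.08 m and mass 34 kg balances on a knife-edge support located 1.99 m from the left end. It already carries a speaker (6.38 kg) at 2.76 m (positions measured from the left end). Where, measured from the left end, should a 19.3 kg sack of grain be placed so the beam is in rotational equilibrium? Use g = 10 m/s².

Take moments about the knife-edge support (at 1.99 m from the left end).
Beam weight: 34 × 10 = 340 N down at 1.54 m → arm 0.45 m, τ = 340 × 0.45 = 153 N·m counterclockwise.
Speaker: 6.38 × 10 = 63.8 N down at 2.76 m → arm 0.77 m, τ = 63.8 × 0.77 = 49.13 N·m clockwise.
Net moment of existing loads = 103.9 N·m counterclockwise.
The sack of grain weighs 19.3 × 10 = 193 N and must supply an equal clockwise moment, so its lever arm about the knife-edge support is 103.9 / 193 = 0.538 m.
That puts it at 1.99 + 0.538 = 2.53 m from the left end.

x ≈ 2.53 m from the left end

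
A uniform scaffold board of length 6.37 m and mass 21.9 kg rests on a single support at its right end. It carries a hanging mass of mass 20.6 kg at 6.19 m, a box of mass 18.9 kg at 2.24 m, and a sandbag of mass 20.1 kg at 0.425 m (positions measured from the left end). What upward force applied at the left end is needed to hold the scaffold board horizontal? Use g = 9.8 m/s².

F ≈ 417 N

Take moments about the right end.
Beam weight: 21.9 × 9.8 = 214.6 N down at 3.185 m → arm 3.185 m, τ = 214.6 × 3.185 = 683.5 N·m counterclockwise.
Hanging mass: 20.6 × 9.8 = 201.9 N down at 6.19 m → arm 0.18 m, τ = 201.9 × 0.18 = 36.34 N·m counterclockwise.
Box: 18.9 × 9.8 = 185.2 N down at 2.24 m → arm 4.13 m, τ = 185.2 × 4.13 = 764.9 N·m counterclockwise.
Sandbag: 20.1 × 9.8 = 197 N down at 0.425 m → arm 5.945 m, τ = 197 × 5.945 = 1171 N·m counterclockwise.
Net moment of the loads = 2656 N·m counterclockwise.
The upward force F acts at the left end, arm 6.37 m, giving F × 6.37 clockwise.
Setting net torque to zero: F × 6.37 = 2656 → F = 2656 / 6.37 = 417 N.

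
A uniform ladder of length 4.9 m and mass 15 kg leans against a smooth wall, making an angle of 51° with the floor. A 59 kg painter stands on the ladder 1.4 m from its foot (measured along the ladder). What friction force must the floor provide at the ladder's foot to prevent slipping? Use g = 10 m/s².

f ≈ 197 N

About the foot of the ladder:
Ladder weight 15×10 = 150 N acts at 2.45 m along the ladder; its horizontal arm is 2.45·cos51° = 1.542 m → τ = 231.3 N·m clockwise.
Painter: 59×10 = 590 N at 1.4 m → arm 0.881 m → τ = 519.8 N·m clockwise.
Wall normal N acts horizontally at the top; its moment arm is the height L sinθ = 4.9·sin51° = 3.808 m, counterclockwise.
Στ = 0 ⇒ N × 3.808 = 751.1 ⇒ N = 197 N.
ΣFx = 0: friction at the foot balances the wall's push, so f = N_wall = 197 N.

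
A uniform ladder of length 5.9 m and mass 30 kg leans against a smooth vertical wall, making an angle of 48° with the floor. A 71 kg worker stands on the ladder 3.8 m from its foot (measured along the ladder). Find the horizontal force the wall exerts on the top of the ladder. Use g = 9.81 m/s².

About the foot of the ladder:
Ladder weight 30×9.81 = 294.3 N acts at 2.95 m along the ladder; its horizontal arm is 2.95·cos48° = 1.974 m → τ = 580.9 N·m clockwise.
Worker: 71×9.81 = 696.5 N at 3.8 m → arm 2.543 m → τ = 1771 N·m clockwise.
Wall normal N acts horizontally at the top; its moment arm is the height L sinθ = 5.9·sin48° = 4.385 m, counterclockwise.
Setting net torque to zero: N × 4.385 = 2352 → N = 536 N.

N_wall ≈ 536 N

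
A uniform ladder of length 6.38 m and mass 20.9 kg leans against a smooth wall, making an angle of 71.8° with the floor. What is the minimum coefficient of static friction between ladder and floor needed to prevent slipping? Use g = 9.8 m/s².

μ_min ≈ 0.164

Taking torques about the foot of the ladder:
Ladder weight 20.9×9.8 = 204.8 N acts at 3.19 m along the ladder; its horizontal arm is 3.19·cos71.8° = 0.9963 m → τ = 204 N·m clockwise.
Wall normal N acts horizontally at the top; its moment arm is the height L sinθ = 6.38·sin71.8° = 6.061 m, counterclockwise.
Balancing moments: N × 6.061 = 204, giving N = 33.66 N.
ΣFx = 0 ⇒ f = N_wall = 33.66 N. ΣFy = 0 ⇒ N_floor = 204.8 N.
μ_min = f / N_floor = 33.66 / 204.8 = 0.164.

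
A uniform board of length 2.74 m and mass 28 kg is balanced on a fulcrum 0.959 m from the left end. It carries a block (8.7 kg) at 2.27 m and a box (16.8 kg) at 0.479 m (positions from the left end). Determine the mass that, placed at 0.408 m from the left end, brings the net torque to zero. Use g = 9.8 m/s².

m ≈ 27 kg

Take moments about the fulcrum (at 0.959 m from the left end).
Beam weight: 28 × 9.8 = 274.4 N down at 1.37 m → arm 0.411 m, τ = 274.4 × 0.411 = 112.8 N·m clockwise.
Block: 8.7 × 9.8 = 85.26 N down at 2.27 m → arm 1.311 m, τ = 85.26 × 1.311 = 111.8 N·m clockwise.
Box: 16.8 × 9.8 = 164.6 N down at 0.479 m → arm 0.48 m, τ = 164.6 × 0.48 = 79.01 N·m counterclockwise.
Net moment of known loads = 145.6 N·m clockwise.
An unknown mass m at 0.408 m has arm 0.551 m; its moment is m·g·0.551 counterclockwise.
Setting net torque to zero: m × 9.8 × 0.551 = 145.6 → m = 145.6 / (9.8 × 0.551) = 27 kg.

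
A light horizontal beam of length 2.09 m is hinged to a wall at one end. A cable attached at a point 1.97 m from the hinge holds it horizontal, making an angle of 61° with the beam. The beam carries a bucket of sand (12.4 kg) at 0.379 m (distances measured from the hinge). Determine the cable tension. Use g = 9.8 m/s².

Choose the hinge as the axis so the unknown hinge reaction has zero arm there.
Bucket of sand: 12.4 × 9.8 = 121.5 N down at 0.379 m → arm 0.379 m, τ = 121.5 × 0.379 = 46.05 N·m clockwise.
Total clockwise load moment = 46.05 N·m.
The cable tension T acts at 1.97 m; only its component perpendicular to the beam, T sinθ, produces torque. sin 61° = 0.8746.
Στ = 0 ⇒ T × 1.97 × 0.8746 = 46.05 ⇒ T = 46.05 / 1.723 = 26.7 N.

T ≈ 26.7 N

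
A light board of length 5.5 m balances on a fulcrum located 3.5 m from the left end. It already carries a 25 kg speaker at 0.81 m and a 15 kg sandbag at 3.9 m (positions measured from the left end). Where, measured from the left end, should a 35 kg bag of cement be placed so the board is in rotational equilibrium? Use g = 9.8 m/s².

Choose the fulcrum (at 3.5 m from the left end) as the axis so the support reaction has zero arm there.
Speaker: 25 × 9.8 = 245 N down at 0.81 m → arm 2.69 m, τ = 245 × 2.69 = 659 N·m counterclockwise.
Sandbag: 15 × 9.8 = 147 N down at 3.9 m → arm 0.4 m, τ = 147 × 0.4 = 58.8 N·m clockwise.
Net moment of existing loads = 600.2 N·m counterclockwise.
The bag of cement weighs 35 × 9.8 = 343 N and must supply an equal clockwise moment, so its lever arm about the fulcrum is 600.2 / 343 = 1.75 m.
That puts it at 3.5 + 1.75 = 5.25 m from the left end.

x ≈ 5.25 m from the left end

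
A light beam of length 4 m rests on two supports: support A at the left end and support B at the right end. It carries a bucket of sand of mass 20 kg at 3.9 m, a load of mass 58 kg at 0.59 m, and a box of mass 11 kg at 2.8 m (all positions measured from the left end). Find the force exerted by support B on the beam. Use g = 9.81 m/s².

R_B ≈ 351 N

Take moments about support A.
Bucket of sand: 20 × 9.81 = 196.2 N down at 3.9 m → arm 3.9 m, τ = 196.2 × 3.9 = 765.2 N·m clockwise.
Load: 58 × 9.81 = 569 N down at 0.59 m → arm 0.59 m, τ = 569 × 0.59 = 335.7 N·m clockwise.
Box: 11 × 9.81 = 107.9 N down at 2.8 m → arm 2.8 m, τ = 107.9 × 2.8 = 302.1 N·m clockwise.
Net load moment about support A = 1403 N·m clockwise.
Reaction R at support B is upward at 4 m, arm 4 m → moment R × 4 counterclockwise.
Setting net torque to zero: R × 4 = 1403 → R = 351 N.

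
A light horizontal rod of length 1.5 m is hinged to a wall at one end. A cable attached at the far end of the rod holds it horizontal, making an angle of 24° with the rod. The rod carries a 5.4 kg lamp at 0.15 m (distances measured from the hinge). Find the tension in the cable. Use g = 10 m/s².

Take moments about the hinge.
Lamp: 5.4 × 10 = 54 N down at 0.15 m → arm 0.15 m, τ = 54 × 0.15 = 8.1 N·m clockwise.
Total clockwise load moment = 8.1 N·m.
The cable tension T acts at 1.5 m; only its component perpendicular to the rod, T sinθ, produces torque. sin 24° = 0.4067.
Στ = 0 ⇒ T × 1.5 × 0.4067 = 8.1 ⇒ T = 8.1 / 0.61 = 13.3 N.

T ≈ 13.3 N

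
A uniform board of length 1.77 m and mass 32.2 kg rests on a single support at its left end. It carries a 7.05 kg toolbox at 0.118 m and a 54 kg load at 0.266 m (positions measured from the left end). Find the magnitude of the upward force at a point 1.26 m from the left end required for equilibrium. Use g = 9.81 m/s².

About the left end:
Beam weight: 32.2 × 9.81 = 315.9 N down at 0.885 m → arm 0.885 m, τ = 315.9 × 0.885 = 279.6 N·m clockwise.
Toolbox: 7.05 × 9.81 = 69.16 N down at 0.118 m → arm 0.118 m, τ = 69.16 × 0.118 = 8.161 N·m clockwise.
Load: 54 × 9.81 = 529.7 N down at 0.266 m → arm 0.266 m, τ = 529.7 × 0.266 = 140.9 N·m clockwise.
Net moment of the loads = 428.7 N·m clockwise.
The upward force F acts at a point 1.26 m from the left end, arm 1.26 m, giving F × 1.26 counterclockwise.
Στ = 0 ⇒ F × 1.26 = 428.7 ⇒ F = 428.7 / 1.26 = 340 N.

F ≈ 340 N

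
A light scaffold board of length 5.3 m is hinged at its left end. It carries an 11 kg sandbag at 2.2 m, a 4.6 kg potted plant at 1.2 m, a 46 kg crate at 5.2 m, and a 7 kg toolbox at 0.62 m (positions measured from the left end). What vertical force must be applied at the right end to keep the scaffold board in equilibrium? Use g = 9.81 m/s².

F ≈ 506 N

Take moments about the left end.
Sandbag: 11 × 9.81 = 107.9 N down at 2.2 m → arm 2.2 m, τ = 107.9 × 2.2 = 237.4 N·m clockwise.
Potted plant: 4.6 × 9.81 = 45.13 N down at 1.2 m → arm 1.2 m, τ = 45.13 × 1.2 = 54.16 N·m clockwise.
Crate: 46 × 9.81 = 451.3 N down at 5.2 m → arm 5.2 m, τ = 451.3 × 5.2 = 2347 N·m clockwise.
Toolbox: 7 × 9.81 = 68.67 N down at 0.62 m → arm 0.62 m, τ = 68.67 × 0.62 = 42.58 N·m clockwise.
Net moment of the loads = 2681 N·m clockwise.
The upward force F acts at the right end, arm 5.3 m, giving F × 5.3 counterclockwise.
For rotational equilibrium, F × 5.3 = 2681, so F = 2681 / 5.3 = 506 N.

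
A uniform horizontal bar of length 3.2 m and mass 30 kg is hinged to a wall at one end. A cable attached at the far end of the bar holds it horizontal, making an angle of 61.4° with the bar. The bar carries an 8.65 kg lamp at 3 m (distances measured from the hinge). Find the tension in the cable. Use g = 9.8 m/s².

Sum moments about the hinge (the unknown hinge reaction has zero arm there).
Beam weight: 30 × 9.8 = 294 N down at 1.6 m → arm 1.6 m, τ = 294 × 1.6 = 470.4 N·m clockwise.
Lamp: 8.65 × 9.8 = 84.77 N down at 3 m → arm 3 m, τ = 84.77 × 3 = 254.3 N·m clockwise.
Total clockwise load moment = 724.7 N·m.
The cable tension T acts at 3.2 m; only its component perpendicular to the bar, T sinθ, produces torque. sin 61.4° = 0.878.
For rotational equilibrium, T × 3.2 × 0.878 = 724.7, so T = 724.7 / 2.81 = 258 N.

T ≈ 258 N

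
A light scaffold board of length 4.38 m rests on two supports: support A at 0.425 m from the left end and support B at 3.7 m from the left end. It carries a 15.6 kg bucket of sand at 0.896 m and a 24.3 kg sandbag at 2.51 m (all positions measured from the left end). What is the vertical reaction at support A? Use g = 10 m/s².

R_A ≈ 222 N

About support B:
Bucket of sand: 15.6 × 10 = 156 N down at 0.896 m → arm 2.804 m, τ = 156 × 2.804 = 437.4 N·m counterclockwise.
Sandbag: 24.3 × 10 = 243 N down at 2.51 m → arm 1.19 m, τ = 243 × 1.19 = 289.2 N·m counterclockwise.
Net load moment about support B = 726.6 N·m counterclockwise.
Reaction R at support A is upward at 0.425 m, arm 3.275 m → moment R × 3.275 clockwise.
For rotational equilibrium, R × 3.275 = 726.6, so R = 222 N.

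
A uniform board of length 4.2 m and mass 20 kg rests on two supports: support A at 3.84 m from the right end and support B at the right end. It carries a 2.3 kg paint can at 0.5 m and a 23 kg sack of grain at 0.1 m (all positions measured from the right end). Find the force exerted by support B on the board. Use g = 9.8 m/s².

R_B ≈ 328 N

About support A:
Beam weight: 20 × 9.8 = 196 N down at 2.1 m → arm 1.74 m, τ = 196 × 1.74 = 341 N·m clockwise.
Paint can: 2.3 × 9.8 = 22.54 N down at 0.5 m → arm 3.34 m, τ = 22.54 × 3.34 = 75.28 N·m clockwise.
Sack of grain: 23 × 9.8 = 225.4 N down at 0.1 m → arm 3.74 m, τ = 225.4 × 3.74 = 843 N·m clockwise.
Net load moment about support A = 1259 N·m clockwise.
Reaction R at support B is upward at 0 m, arm 3.84 m → moment R × 3.84 counterclockwise.
Balancing moments: R × 3.84 = 1259, giving R = 328 N.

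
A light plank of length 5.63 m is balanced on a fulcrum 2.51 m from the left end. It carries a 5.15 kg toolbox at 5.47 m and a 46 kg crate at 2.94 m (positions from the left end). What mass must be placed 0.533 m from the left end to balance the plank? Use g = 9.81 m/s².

m ≈ 17.7 kg

Sum moments about the fulcrum (at 2.51 m from the left end) (the support reaction has zero arm there).
Toolbox: 5.15 × 9.81 = 50.52 N down at 5.47 m → arm 2.96 m, τ = 50.52 × 2.96 = 149.5 N·m clockwise.
Crate: 46 × 9.81 = 451.3 N down at 2.94 m → arm 0.43 m, τ = 451.3 × 0.43 = 194.1 N·m clockwise.
Net moment of known loads = 343.6 N·m clockwise.
An unknown mass m at 0.533 m has arm 1.977 m; its moment is m·g·1.977 counterclockwise.
Στ = 0 ⇒ m × 9.81 × 1.977 = 343.6 ⇒ m = 343.6 / (9.81 × 1.977) = 17.7 kg.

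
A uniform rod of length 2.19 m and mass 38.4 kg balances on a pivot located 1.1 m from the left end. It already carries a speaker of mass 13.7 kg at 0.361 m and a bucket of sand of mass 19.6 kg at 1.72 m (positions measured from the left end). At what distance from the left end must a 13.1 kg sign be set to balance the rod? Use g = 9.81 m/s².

x ≈ 0.96 m from the left end

Sum moments about the pivot (at 1.1 m from the left end) (the support reaction has zero arm there).
Beam weight: 38.4 × 9.81 = 376.7 N down at 1.095 m → arm 0.005 m, τ = 376.7 × 0.005 = 1.883 N·m counterclockwise.
Speaker: 13.7 × 9.81 = 134.4 N down at 0.361 m → arm 0.739 m, τ = 134.4 × 0.739 = 99.32 N·m counterclockwise.
Bucket of sand: 19.6 × 9.81 = 192.3 N down at 1.72 m → arm 0.62 m, τ = 192.3 × 0.62 = 119.2 N·m clockwise.
Net moment of existing loads = 18 N·m clockwise.
The sign weighs 13.1 × 9.81 = 128.5 N and must supply an equal counterclockwise moment, so its lever arm about the pivot is 18 / 128.5 = 0.14 m.
That puts it at 1.1 − 0.14 = 0.96 m from the left end.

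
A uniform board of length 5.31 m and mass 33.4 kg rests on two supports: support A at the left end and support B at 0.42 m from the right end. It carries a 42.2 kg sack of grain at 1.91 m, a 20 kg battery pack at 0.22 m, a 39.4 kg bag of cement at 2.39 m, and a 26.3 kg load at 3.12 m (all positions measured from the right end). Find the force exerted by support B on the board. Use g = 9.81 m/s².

Take moments about support A.
Beam weight: 33.4 × 9.81 = 327.7 N down at 2.655 m → arm 2.655 m, τ = 327.7 × 2.655 = 870 N·m clockwise.
Sack of grain: 42.2 × 9.81 = 414 N down at 1.91 m → arm 3.4 m, τ = 414 × 3.4 = 1408 N·m clockwise.
Battery pack: 20 × 9.81 = 196.2 N down at 0.22 m → arm 5.09 m, τ = 196.2 × 5.09 = 998.7 N·m clockwise.
Bag of cement: 39.4 × 9.81 = 386.5 N down at 2.39 m → arm 2.92 m, τ = 386.5 × 2.92 = 1129 N·m clockwise.
Load: 26.3 × 9.81 = 258 N down at 3.12 m → arm 2.19 m, τ = 258 × 2.19 = 565 N·m clockwise.
Net load moment about support A = 4971 N·m clockwise.
Reaction R at support B is upward at 0.42 m, arm 4.89 m → moment R × 4.89 counterclockwise.
Setting net torque to zero: R × 4.89 = 4971 → R = 1020 N.

R_B ≈ 1020 N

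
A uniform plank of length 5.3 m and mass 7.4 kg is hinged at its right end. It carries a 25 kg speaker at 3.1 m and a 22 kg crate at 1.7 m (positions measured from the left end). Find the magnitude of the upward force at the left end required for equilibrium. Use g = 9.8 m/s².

F ≈ 284 N

About the right end:
Beam weight: 7.4 × 9.8 = 72.52 N down at 2.65 m → arm 2.65 m, τ = 72.52 × 2.65 = 192.2 N·m counterclockwise.
Speaker: 25 × 9.8 = 245 N down at 3.1 m → arm 2.2 m, τ = 245 × 2.2 = 539 N·m counterclockwise.
Crate: 22 × 9.8 = 215.6 N down at 1.7 m → arm 3.6 m, τ = 215.6 × 3.6 = 776.2 N·m counterclockwise.
Net moment of the loads = 1507 N·m counterclockwise.
The upward force F acts at the left end, arm 5.3 m, giving F × 5.3 clockwise.
Balancing moments: F × 5.3 = 1507, giving F = 1507 / 5.3 = 284 N.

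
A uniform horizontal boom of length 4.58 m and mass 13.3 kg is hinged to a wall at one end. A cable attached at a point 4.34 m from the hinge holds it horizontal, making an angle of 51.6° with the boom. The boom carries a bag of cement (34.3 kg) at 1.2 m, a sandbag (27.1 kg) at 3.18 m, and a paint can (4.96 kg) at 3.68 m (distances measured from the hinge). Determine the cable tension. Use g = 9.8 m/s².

T ≈ 507 N

Sum moments about the hinge (the unknown hinge reaction has zero arm there).
Beam weight: 13.3 × 9.8 = 130.3 N down at 2.29 m → arm 2.29 m, τ = 130.3 × 2.29 = 298.4 N·m clockwise.
Bag of cement: 34.3 × 9.8 = 336.1 N down at 1.2 m → arm 1.2 m, τ = 336.1 × 1.2 = 403.3 N·m clockwise.
Sandbag: 27.1 × 9.8 = 265.6 N down at 3.18 m → arm 3.18 m, τ = 265.6 × 3.18 = 844.6 N·m clockwise.
Paint can: 4.96 × 9.8 = 48.61 N down at 3.68 m → arm 3.68 m, τ = 48.61 × 3.68 = 178.9 N·m clockwise.
Total clockwise load moment = 1725 N·m.
The cable tension T acts at 4.34 m; only its component perpendicular to the boom, T sinθ, produces torque. sin 51.6° = 0.7837.
Balancing moments: T × 4.34 × 0.7837 = 1725, giving T = 1725 / 3.401 = 507 N.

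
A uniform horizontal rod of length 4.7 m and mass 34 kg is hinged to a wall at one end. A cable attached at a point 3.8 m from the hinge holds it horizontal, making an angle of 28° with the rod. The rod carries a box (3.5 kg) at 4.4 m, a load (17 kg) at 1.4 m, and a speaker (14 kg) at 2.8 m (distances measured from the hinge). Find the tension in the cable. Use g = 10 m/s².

T ≈ 887 N

Choose the hinge as the axis so the unknown hinge reaction has zero arm there.
Beam weight: 34 × 10 = 340 N down at 2.35 m → arm 2.35 m, τ = 340 × 2.35 = 799 N·m clockwise.
Box: 3.5 × 10 = 35 N down at 4.4 m → arm 4.4 m, τ = 35 × 4.4 = 154 N·m clockwise.
Load: 17 × 10 = 170 N down at 1.4 m → arm 1.4 m, τ = 170 × 1.4 = 238 N·m clockwise.
Speaker: 14 × 10 = 140 N down at 2.8 m → arm 2.8 m, τ = 140 × 2.8 = 392 N·m clockwise.
Total clockwise load moment = 1583 N·m.
The cable tension T acts at 3.8 m; only its component perpendicular to the rod, T sinθ, produces torque. sin 28° = 0.4695.
For rotational equilibrium, T × 3.8 × 0.4695 = 1583, so T = 1583 / 1.784 = 887 N.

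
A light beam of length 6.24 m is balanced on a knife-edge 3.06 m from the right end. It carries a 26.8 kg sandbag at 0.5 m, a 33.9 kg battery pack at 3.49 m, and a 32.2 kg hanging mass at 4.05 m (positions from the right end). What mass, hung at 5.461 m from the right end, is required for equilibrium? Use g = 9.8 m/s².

m ≈ 9.23 kg

Taking torques about the knife-edge (at 3.06 m from the right end):
Sandbag: 26.8 × 9.8 = 262.6 N down at 0.5 m → arm 2.56 m, τ = 262.6 × 2.56 = 672.3 N·m clockwise.
Battery pack: 33.9 × 9.8 = 332.2 N down at 3.49 m → arm 0.43 m, τ = 332.2 × 0.43 = 142.8 N·m counterclockwise.
Hanging mass: 32.2 × 9.8 = 315.6 N down at 4.05 m → arm 0.99 m, τ = 315.6 × 0.99 = 312.4 N·m counterclockwise.
Net moment of known loads = 217.1 N·m clockwise.
An unknown mass m at 5.461 m has arm 2.401 m; its moment is m·g·2.401 counterclockwise.
Balancing moments: m × 9.8 × 2.401 = 217.1, giving m = 217.1 / (9.8 × 2.401) = 9.23 kg.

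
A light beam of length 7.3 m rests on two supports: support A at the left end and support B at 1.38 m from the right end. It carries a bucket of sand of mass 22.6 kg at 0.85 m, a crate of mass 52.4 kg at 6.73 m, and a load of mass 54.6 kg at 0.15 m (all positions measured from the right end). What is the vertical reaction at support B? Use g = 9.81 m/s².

Take moments about support A.
Bucket of sand: 22.6 × 9.81 = 221.7 N down at 0.85 m → arm 6.45 m, τ = 221.7 × 6.45 = 1430 N·m clockwise.
Crate: 52.4 × 9.81 = 514 N down at 6.73 m → arm 0.57 m, τ = 514 × 0.57 = 293 N·m clockwise.
Load: 54.6 × 9.81 = 535.6 N down at 0.15 m → arm 7.15 m, τ = 535.6 × 7.15 = 3830 N·m clockwise.
Net load moment about support A = 5553 N·m clockwise.
Reaction R at support B is upward at 1.38 m, arm 5.92 m → moment R × 5.92 counterclockwise.
Balancing moments: R × 5.92 = 5553, giving R = 938 N.

R_B ≈ 938 N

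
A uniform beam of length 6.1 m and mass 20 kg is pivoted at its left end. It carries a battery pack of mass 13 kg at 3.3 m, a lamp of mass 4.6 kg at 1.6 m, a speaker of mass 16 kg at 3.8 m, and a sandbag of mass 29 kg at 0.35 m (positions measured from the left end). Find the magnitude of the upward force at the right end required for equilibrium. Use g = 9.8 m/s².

Taking torques about the left end:
Beam weight: 20 × 9.8 = 196 N down at 3.05 m → arm 3.05 m, τ = 196 × 3.05 = 597.8 N·m clockwise.
Battery pack: 13 × 9.8 = 127.4 N down at 3.3 m → arm 3.3 m, τ = 127.4 × 3.3 = 420.4 N·m clockwise.
Lamp: 4.6 × 9.8 = 45.08 N down at 1.6 m → arm 1.6 m, τ = 45.08 × 1.6 = 72.13 N·m clockwise.
Speaker: 16 × 9.8 = 156.8 N down at 3.8 m → arm 3.8 m, τ = 156.8 × 3.8 = 595.8 N·m clockwise.
Sandbag: 29 × 9.8 = 284.2 N down at 0.35 m → arm 0.35 m, τ = 284.2 × 0.35 = 99.47 N·m clockwise.
Net moment of the loads = 1786 N·m clockwise.
The upward force F acts at the right end, arm 6.1 m, giving F × 6.1 counterclockwise.
Balancing moments: F × 6.1 = 1786, giving F = 1786 / 6.1 = 293 N.

F ≈ 293 N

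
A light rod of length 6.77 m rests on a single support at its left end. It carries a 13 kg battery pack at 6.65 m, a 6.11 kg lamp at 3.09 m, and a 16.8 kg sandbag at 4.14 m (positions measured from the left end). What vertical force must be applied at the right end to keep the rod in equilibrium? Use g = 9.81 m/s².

F ≈ 253 N

Choose the left end as the axis so the unknown pivot reaction has zero arm there.
Battery pack: 13 × 9.81 = 127.5 N down at 6.65 m → arm 6.65 m, τ = 127.5 × 6.65 = 847.9 N·m clockwise.
Lamp: 6.11 × 9.81 = 59.94 N down at 3.09 m → arm 3.09 m, τ = 59.94 × 3.09 = 185.2 N·m clockwise.
Sandbag: 16.8 × 9.81 = 164.8 N down at 4.14 m → arm 4.14 m, τ = 164.8 × 4.14 = 682.3 N·m clockwise.
Net moment of the loads = 1715 N·m clockwise.
The upward force F acts at the right end, arm 6.77 m, giving F × 6.77 counterclockwise.
For rotational equilibrium, F × 6.77 = 1715, so F = 1715 / 6.77 = 253 N.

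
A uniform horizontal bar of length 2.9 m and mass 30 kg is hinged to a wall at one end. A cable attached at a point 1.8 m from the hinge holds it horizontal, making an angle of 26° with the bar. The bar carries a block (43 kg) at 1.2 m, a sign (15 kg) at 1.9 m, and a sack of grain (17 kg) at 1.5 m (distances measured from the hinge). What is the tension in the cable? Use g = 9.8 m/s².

T ≈ 1850 N

About the hinge:
Beam weight: 30 × 9.8 = 294 N down at 1.45 m → arm 1.45 m, τ = 294 × 1.45 = 426.3 N·m clockwise.
Block: 43 × 9.8 = 421.4 N down at 1.2 m → arm 1.2 m, τ = 421.4 × 1.2 = 505.7 N·m clockwise.
Sign: 15 × 9.8 = 147 N down at 1.9 m → arm 1.9 m, τ = 147 × 1.9 = 279.3 N·m clockwise.
Sack of grain: 17 × 9.8 = 166.6 N down at 1.5 m → arm 1.5 m, τ = 166.6 × 1.5 = 249.9 N·m clockwise.
Total clockwise load moment = 1461 N·m.
The cable tension T acts at 1.8 m; only its component perpendicular to the bar, T sinθ, produces torque. sin 26° = 0.4384.
Setting net torque to zero: T × 1.8 × 0.4384 = 1461 → T = 1461 / 0.7891 = 1850 N.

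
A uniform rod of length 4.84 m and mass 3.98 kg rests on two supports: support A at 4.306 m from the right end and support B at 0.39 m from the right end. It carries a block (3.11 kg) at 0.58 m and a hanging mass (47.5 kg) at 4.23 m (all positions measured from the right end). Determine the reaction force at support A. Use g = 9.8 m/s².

Sum moments about support B (its reaction then has zero moment arm).
Beam weight: 3.98 × 9.8 = 39 N down at 2.42 m → arm 2.03 m, τ = 39 × 2.03 = 79.17 N·m counterclockwise.
Block: 3.11 × 9.8 = 30.48 N down at 0.58 m → arm 0.19 m, τ = 30.48 × 0.19 = 5.791 N·m counterclockwise.
Hanging mass: 47.5 × 9.8 = 465.5 N down at 4.23 m → arm 3.84 m, τ = 465.5 × 3.84 = 1788 N·m counterclockwise.
Net load moment about support B = 1873 N·m counterclockwise.
Reaction R at support A is upward at 4.306 m, arm 3.916 m → moment R × 3.916 clockwise.
Setting net torque to zero: R × 3.916 = 1873 → R = 478 N.

R_A ≈ 478 N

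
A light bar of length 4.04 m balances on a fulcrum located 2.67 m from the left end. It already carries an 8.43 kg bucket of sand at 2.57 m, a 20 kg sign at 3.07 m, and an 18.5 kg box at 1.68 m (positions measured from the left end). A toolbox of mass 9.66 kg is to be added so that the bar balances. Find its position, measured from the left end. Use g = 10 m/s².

Taking torques about the fulcrum (at 2.67 m from the left end):
Bucket of sand: 8.43 × 10 = 84.3 N down at 2.57 m → arm 0.1 m, τ = 84.3 × 0.1 = 8.43 N·m counterclockwise.
Sign: 20 × 10 = 200 N down at 3.07 m → arm 0.4 m, τ = 200 × 0.4 = 80 N·m clockwise.
Box: 18.5 × 10 = 185 N down at 1.68 m → arm 0.99 m, τ = 185 × 0.99 = 183.2 N·m counterclockwise.
Net moment of existing loads = 111.6 N·m counterclockwise.
The toolbox weighs 9.66 × 10 = 96.6 N and must supply an equal clockwise moment, so its lever arm about the fulcrum is 111.6 / 96.6 = 1.16 m.
That puts it at 2.67 + 1.16 = 3.83 m from the left end.

x ≈ 3.83 m from the left end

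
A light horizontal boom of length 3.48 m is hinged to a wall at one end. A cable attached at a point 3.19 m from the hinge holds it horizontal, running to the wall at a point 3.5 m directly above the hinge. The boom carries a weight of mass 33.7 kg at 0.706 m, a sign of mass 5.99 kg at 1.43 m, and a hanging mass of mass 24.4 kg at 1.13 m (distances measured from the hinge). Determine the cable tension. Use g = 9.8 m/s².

T ≈ 249 N

About the hinge:
Weight: 33.7 × 9.8 = 330.3 N down at 0.706 m → arm 0.706 m, τ = 330.3 × 0.706 = 233.2 N·m clockwise.
Sign: 5.99 × 9.8 = 58.7 N down at 1.43 m → arm 1.43 m, τ = 58.7 × 1.43 = 83.94 N·m clockwise.
Hanging mass: 24.4 × 9.8 = 239.1 N down at 1.13 m → arm 1.13 m, τ = 239.1 × 1.13 = 270.2 N·m clockwise.
Total clockwise load moment = 587.3 N·m.
The cable tension T acts at 3.19 m; only its component perpendicular to the boom, T sinθ, produces torque. sinθ = h/√(h²+d²) = 3.5/√(3.5²+3.19²) = 0.7391.
Balancing moments: T × 3.19 × 0.7391 = 587.3, giving T = 587.3 / 2.358 = 249 N.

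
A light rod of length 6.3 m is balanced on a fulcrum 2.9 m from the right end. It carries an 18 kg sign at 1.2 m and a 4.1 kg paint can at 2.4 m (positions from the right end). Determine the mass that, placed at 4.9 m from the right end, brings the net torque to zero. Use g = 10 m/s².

About the fulcrum (at 2.9 m from the right end):
Sign: 18 × 10 = 180 N down at 1.2 m → arm 1.7 m, τ = 180 × 1.7 = 306 N·m clockwise.
Paint can: 4.1 × 10 = 41 N down at 2.4 m → arm 0.5 m, τ = 41 × 0.5 = 20.5 N·m clockwise.
Net moment of known loads = 326.5 N·m clockwise.
An unknown mass m at 4.9 m has arm 2 m; its moment is m·g·2 counterclockwise.
Setting net torque to zero: m × 10 × 2 = 326.5 → m = 326.5 / (10 × 2) = 16.3 kg.

m ≈ 16.3 kg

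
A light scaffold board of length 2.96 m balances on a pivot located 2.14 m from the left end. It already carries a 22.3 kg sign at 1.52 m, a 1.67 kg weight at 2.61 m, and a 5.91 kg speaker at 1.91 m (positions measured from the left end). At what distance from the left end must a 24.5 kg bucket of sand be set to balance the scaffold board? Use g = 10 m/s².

Sum moments about the pivot (at 2.14 m from the left end) (the support reaction has zero arm there).
Sign: 22.3 × 10 = 223 N down at 1.52 m → arm 0.62 m, τ = 223 × 0.62 = 138.3 N·m counterclockwise.
Weight: 1.67 × 10 = 16.7 N down at 2.61 m → arm 0.47 m, τ = 16.7 × 0.47 = 7.849 N·m clockwise.
Speaker: 5.91 × 10 = 59.1 N down at 1.91 m → arm 0.23 m, τ = 59.1 × 0.23 = 13.59 N·m counterclockwise.
Net moment of existing loads = 144 N·m counterclockwise.
The bucket of sand weighs 24.5 × 10 = 245 N and must supply an equal clockwise moment, so its lever arm about the pivot is 144 / 245 = 0.588 m.
That puts it at 2.14 + 0.588 = 2.73 m from the left end.

x ≈ 2.73 m from the left end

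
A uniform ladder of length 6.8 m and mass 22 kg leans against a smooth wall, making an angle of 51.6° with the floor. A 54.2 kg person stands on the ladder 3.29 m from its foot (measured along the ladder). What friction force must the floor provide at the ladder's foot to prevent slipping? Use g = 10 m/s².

f ≈ 295 N

Choose the foot of the ladder as the axis so the floor normal and friction both act there and drop out.
Ladder weight 22×10 = 220 N acts at 3.4 m along the ladder; its horizontal arm is 3.4·cos51.6° = 2.112 m → τ = 464.6 N·m clockwise.
Person: 54.2×10 = 542 N at 3.29 m → arm 2.044 m → τ = 1108 N·m clockwise.
Wall normal N acts horizontally at the top; its moment arm is the height L sinθ = 6.8·sin51.6° = 5.329 m, counterclockwise.
Setting net torque to zero: N × 5.329 = 1573 → N = 295 N.
ΣFx = 0: friction at the foot balances the wall's push, so f = N_wall = 295 N.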